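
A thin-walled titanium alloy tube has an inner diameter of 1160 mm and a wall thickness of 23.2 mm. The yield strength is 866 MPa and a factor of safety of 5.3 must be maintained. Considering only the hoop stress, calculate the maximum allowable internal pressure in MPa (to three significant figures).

σ_allow = 866/5.3 = 163.4 MPa.
σ_h = pD/(2t) → p_allow = 2σ_allow t/D = 2×163.4×23.2/1160 = 6.536 MPa.

p_allow = 6.54 MPa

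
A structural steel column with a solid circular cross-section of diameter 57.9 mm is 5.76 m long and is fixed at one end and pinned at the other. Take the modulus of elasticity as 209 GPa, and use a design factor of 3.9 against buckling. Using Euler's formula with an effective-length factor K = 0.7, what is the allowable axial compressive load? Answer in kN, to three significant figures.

I = πd⁴/64 = π×57.9⁴/64 = 551700 mm⁴.
Effective length L_e = KL = 0.7×5.76 m = 4032 mm.
Euler critical load P_cr = π²EI/L_e² = π²×209000×551700/4032² = 70000 N.
P_allow = P_cr/n = 70000/3.9 = 17950 N.

P_allow = 17.9 kN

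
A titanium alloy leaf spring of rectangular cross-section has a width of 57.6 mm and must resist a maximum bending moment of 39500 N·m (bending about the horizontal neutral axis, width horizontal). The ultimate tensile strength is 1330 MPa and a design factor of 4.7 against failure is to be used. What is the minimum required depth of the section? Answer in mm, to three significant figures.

h = 121 mm

σ_allow = 1330/4.7 = 283.0 MPa.
For a rectangular section σ = 6M/(bh²), so h² = 6M/(b σ_allow) = 6×3.9500×10^7/(57.6×283.0) = 14540 mm².
h = 120.6 mm.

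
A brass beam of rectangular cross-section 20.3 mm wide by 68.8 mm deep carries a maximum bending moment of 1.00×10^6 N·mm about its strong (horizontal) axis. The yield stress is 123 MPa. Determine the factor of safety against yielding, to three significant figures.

n = 1.97

Section modulus S = bh²/6 = 20.3×68.8²/6 = 16010 mm³.
σ = M/S = 1000000/16010 = 62.44 MPa.
n = 123/62.44 = 1.970.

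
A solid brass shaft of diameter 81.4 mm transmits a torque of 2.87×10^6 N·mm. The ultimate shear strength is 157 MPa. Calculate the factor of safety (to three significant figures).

n = 5.79

τ = 16T/(πd³) = 16×2870000/(π×81.4³) = 27.10 MPa.
n = τ_limit/τ = 157/27.10 = 5.793.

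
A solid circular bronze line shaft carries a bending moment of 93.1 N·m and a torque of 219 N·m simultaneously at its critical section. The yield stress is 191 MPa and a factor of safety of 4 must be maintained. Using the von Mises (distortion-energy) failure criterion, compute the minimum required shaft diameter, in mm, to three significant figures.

d = 35.6 mm

σ_allow = σ_y/n = 191/4 = 47.75 MPa.
For a solid shaft σ_b = 32M/(πd³) and τ = 16T/(πd³), so the von Mises stress is σ' = (16/πd³)·√(4M²+3T²).
√(4M²+3T²) = √(4×(93100)² + 3×(219000)²) = 422600 N·mm.
d³ = 16×422600/(π×47.75) = 45070 mm³.
d = 35.59 mm.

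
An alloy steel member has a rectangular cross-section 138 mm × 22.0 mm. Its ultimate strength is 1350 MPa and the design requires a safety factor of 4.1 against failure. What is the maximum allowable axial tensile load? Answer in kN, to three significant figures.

σ_allow = 1350/4.1 = 329.3 MPa.
A = 138×22.0 = 3036 mm².
F_allow = σ_allow × A = 329.3×3036 = 999700 N.

F_allow = 1000 kN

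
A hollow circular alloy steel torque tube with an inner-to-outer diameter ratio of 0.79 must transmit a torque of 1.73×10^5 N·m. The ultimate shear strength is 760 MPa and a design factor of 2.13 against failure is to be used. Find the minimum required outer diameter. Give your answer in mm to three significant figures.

τ_allow = 760/2.13 = 356.8 MPa.
For a hollow shaft τ = 16T/[πd_o³(1−k⁴)] with k = 0.79, so 1−k⁴ = 0.6105.
d_o³ = 16T/[π τ_allow (1−k⁴)] = 16×1.7300×10^8/(π×356.8×0.6105) = 4.045×10^6 mm³.
d_o = 159.3 mm.

d_o = 159 mm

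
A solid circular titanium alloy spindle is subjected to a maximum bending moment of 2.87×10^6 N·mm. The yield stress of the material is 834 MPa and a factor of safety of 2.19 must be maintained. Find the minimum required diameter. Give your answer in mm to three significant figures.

d = 42.5 mm

σ_allow = 834/2.19 = 380.8 MPa.
For a solid circular section σ = 32M/(πd³), so d³ = 32M/(π σ_allow) = 32×2870000/(π×380.8) = 76760 mm³.
d = 42.50 mm.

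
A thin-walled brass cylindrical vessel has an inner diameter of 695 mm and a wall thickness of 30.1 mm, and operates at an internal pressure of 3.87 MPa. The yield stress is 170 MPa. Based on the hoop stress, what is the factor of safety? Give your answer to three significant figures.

σ_h = pD/(2t) = 3.87×695/(2×30.1) = 44.68 MPa.
n = 170/44.68 = 3.805.

n = 3.80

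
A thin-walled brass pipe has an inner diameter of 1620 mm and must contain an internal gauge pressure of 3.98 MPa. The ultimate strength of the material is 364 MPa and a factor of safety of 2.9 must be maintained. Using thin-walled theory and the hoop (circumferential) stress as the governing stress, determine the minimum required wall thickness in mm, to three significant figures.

σ_allow = 364/2.9 = 125.5 MPa.
Hoop stress σ_h = pD/(2t), so t = pD/(2σ_allow) = 3.98×1620/(2×125.5) = 25.68 mm.

t = 25.7 mm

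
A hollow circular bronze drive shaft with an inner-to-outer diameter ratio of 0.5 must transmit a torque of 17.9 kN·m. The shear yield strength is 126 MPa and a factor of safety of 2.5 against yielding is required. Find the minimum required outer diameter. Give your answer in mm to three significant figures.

d_o = 124 mm

τ_allow = 126/2.5 = 50.40 MPa.
For a hollow shaft τ = 16T/[πd_o³(1−k⁴)] with k = 0.5, so 1−k⁴ = 0.9375.
d_o³ = 16T/[π τ_allow (1−k⁴)] = 16×1.7900×10^7/(π×50.40×0.9375) = 1.929×10^6 mm³.
d_o = 124.5 mm.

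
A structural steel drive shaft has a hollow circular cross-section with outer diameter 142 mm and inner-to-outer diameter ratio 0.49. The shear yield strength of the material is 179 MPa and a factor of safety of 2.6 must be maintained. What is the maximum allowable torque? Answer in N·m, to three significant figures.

T_allow = 36500 N·m

τ_allow = 179/2.6 = 68.85 MPa.
For a hollow shaft T_allow = τ_allow·πd_o³(1−k⁴)/16 with 1−k⁴ = 0.9424, so πd_o³(1−k⁴)/16 = 529800 mm³.
T_allow = 68.85×529800 = 3.647×10^7 N·mm = 36470 N·m.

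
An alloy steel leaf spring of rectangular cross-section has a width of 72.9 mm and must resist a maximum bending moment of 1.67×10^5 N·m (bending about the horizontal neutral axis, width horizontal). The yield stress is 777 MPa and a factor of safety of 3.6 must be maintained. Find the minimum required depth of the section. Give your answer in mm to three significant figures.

h = 252 mm

σ_allow = 777/3.6 = 215.8 MPa.
For a rectangular section σ = 6M/(bh²), so h² = 6M/(b σ_allow) = 6×1.6700×10^8/(72.9×215.8) = 63680 mm².
h = 252.4 mm.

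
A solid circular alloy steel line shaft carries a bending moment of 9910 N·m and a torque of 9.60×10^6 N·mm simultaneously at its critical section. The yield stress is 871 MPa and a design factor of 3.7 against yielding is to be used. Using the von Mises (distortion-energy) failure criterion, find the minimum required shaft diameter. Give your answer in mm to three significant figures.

d = 82.4 mm

σ_allow = σ_y/n = 871/3.7 = 235.4 MPa.
For a solid shaft σ_b = 32M/(πd³) and τ = 16T/(πd³), so the von Mises stress is σ' = (16/πd³)·√(4M²+3T²).
√(4M²+3T²) = √(4×(9.910×10^6)² + 3×(9.600×10^6)²) = 2.587×10^7 N·mm.
d³ = 16×2.587×10^7/(π×235.4) = 559700 mm³.
d = 82.41 mm.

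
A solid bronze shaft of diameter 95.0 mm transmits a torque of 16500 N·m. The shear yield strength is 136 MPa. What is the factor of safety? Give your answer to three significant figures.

τ = 16T/(πd³) = 16×1.6500×10^7/(π×95.0³) = 98.01 MPa.
n = τ_limit/τ = 136/98.01 = 1.388.

n = 1.39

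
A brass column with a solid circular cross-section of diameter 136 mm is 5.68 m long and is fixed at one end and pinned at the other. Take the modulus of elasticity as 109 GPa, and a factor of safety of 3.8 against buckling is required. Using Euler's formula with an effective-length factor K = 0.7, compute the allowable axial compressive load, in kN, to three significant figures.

I = πd⁴/64 = π×136⁴/64 = 1.679×10^7 mm⁴.
Effective length L_e = KL = 0.7×5.68 m = 3976 mm.
Euler critical load P_cr = π²EI/L_e² = π²×109000×1.679×10^7/3976² = 1.143×10^6 N.
P_allow = P_cr/n = 1.143×10^6/3.8 = 300700 N.

P_allow = 301 kN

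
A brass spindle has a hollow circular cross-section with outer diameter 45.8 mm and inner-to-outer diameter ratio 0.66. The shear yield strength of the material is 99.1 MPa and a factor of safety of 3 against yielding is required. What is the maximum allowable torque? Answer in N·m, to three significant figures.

T_allow = 505 N·m

τ_allow = 99.1/3 = 33.03 MPa.
For a hollow shaft T_allow = τ_allow·πd_o³(1−k⁴)/16 with 1−k⁴ = 0.8103, so πd_o³(1−k⁴)/16 = 15280 mm³.
T_allow = 33.03×15280 = 504900 N·mm = 504.9 N·m.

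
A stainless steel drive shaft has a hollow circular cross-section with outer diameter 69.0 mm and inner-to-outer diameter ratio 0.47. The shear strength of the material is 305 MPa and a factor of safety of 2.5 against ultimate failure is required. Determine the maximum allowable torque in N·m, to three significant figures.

τ_allow = 305/2.5 = 122.0 MPa.
For a hollow shaft T_allow = τ_allow·πd_o³(1−k⁴)/16 with 1−k⁴ = 0.9512, so πd_o³(1−k⁴)/16 = 61360 mm³.
T_allow = 122.0×61360 = 7.485×10^6 N·mm = 7485 N·m.

T_allow = 7490 N·m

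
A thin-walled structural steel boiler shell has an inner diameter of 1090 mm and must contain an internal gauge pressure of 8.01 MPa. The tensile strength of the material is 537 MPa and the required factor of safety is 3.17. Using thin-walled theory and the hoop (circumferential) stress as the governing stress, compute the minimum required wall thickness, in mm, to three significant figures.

σ_allow = 537/3.17 = 169.4 MPa.
Hoop stress σ_h = pD/(2t), so t = pD/(2σ_allow) = 8.01×1090/(2×169.4) = 25.77 mm.

t = 25.8 mm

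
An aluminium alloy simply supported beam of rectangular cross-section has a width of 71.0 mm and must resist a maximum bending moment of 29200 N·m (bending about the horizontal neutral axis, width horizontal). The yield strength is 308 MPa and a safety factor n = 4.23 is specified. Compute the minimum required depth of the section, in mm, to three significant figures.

h = 184 mm

σ_allow = 308/4.23 = 72.81 MPa.
For a rectangular section σ = 6M/(bh²), so h² = 6M/(b σ_allow) = 6×2.9200×10^7/(71.0×72.81) = 33890 mm².
h = 184.1 mm.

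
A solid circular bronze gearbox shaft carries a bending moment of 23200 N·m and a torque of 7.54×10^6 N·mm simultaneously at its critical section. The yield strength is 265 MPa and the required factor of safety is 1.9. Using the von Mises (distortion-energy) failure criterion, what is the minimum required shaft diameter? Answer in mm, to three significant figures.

σ_allow = σ_y/n = 265/1.9 = 139.5 MPa.
For a solid shaft σ_b = 32M/(πd³) and τ = 16T/(πd³), so the von Mises stress is σ' = (16/πd³)·√(4M²+3T²).
√(4M²+3T²) = √(4×(2.320×10^7)² + 3×(7.540×10^6)²) = 4.820×10^7 N·mm.
d³ = 16×4.820×10^7/(π×139.5) = 1.760×10^6 mm³.
d = 120.7 mm.

d = 121 mm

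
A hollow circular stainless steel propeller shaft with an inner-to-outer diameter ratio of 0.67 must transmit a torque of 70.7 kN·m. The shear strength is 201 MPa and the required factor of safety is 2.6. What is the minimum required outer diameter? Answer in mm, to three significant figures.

d_o = 180 mm

τ_allow = 201/2.6 = 77.31 MPa.
For a hollow shaft τ = 16T/[πd_o³(1−k⁴)] with k = 0.67, so 1−k⁴ = 0.7985.
d_o³ = 16T/[π τ_allow (1−k⁴)] = 16×7.0700×10^7/(π×77.31×0.7985) = 5.833×10^6 mm³.
d_o = 180.0 mm.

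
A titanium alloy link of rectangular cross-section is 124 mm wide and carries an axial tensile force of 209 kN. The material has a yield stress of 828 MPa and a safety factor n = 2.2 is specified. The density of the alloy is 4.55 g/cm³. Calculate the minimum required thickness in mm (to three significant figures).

σ_allow = 828/2.2 = 376.4 MPa.
Required area A = F/σ_allow = 209000/376.4 = 555.3 mm².
t = A/w = 555.3/124 = 4.478 mm.

t = 4.48 mm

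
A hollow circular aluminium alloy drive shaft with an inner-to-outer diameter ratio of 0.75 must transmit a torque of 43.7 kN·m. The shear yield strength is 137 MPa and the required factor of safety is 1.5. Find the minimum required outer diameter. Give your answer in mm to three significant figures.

τ_allow = 137/1.5 = 91.33 MPa.
For a hollow shaft τ = 16T/[πd_o³(1−k⁴)] with k = 0.75, so 1−k⁴ = 0.6836.
d_o³ = 16T/[π τ_allow (1−k⁴)] = 16×4.3700×10^7/(π×91.33×0.6836) = 3.565×10^6 mm³.
d_o = 152.8 mm.

d_o = 153 mm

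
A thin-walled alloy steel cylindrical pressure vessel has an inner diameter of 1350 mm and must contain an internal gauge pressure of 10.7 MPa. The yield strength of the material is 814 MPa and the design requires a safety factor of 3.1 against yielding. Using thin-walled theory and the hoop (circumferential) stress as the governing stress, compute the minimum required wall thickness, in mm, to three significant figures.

t = 27.5 mm

σ_allow = 814/3.1 = 262.6 MPa.
Hoop stress σ_h = pD/(2t), so t = pD/(2σ_allow) = 10.7×1350/(2×262.6) = 27.51 mm.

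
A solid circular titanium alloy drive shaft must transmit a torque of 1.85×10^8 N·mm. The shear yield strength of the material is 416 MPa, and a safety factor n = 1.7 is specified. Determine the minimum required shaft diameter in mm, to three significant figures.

d = 157 mm

Allowable shear stress τ_allow = 416/1.7 = 244.7 MPa.
For a solid shaft τ = 16T/(πd³), so d³ = 16T/(π τ_allow) = 16×1.8500×10^8/(π×244.7) = 3.850×10^6 mm³.
d = (3.850×10^6)^(1/3) = 156.7 mm.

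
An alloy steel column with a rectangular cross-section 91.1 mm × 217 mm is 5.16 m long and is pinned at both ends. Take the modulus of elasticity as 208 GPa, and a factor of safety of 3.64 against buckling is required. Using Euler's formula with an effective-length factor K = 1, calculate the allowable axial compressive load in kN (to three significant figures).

P_allow = 290 kN

Buckling occurs about the weak axis: I_min = h·b³/12 = 217×91.1³/12 = 1.367×10^7 mm⁴ (b = 91.1 mm is the smaller dimension).
Effective length L_e = KL = 1×5.16 m = 5160 mm.
Euler critical load P_cr = π²EI/L_e² = π²×208000×1.367×10^7/5160² = 1.054×10^6 N.
P_allow = P_cr/n = 1.054×10^6/3.64 = 289600 N.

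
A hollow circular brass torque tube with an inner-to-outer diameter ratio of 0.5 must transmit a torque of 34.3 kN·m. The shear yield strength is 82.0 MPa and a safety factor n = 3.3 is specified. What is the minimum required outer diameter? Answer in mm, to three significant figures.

τ_allow = 82.0/3.3 = 24.85 MPa.
For a hollow shaft τ = 16T/[πd_o³(1−k⁴)] with k = 0.5, so 1−k⁴ = 0.9375.
d_o³ = 16T/[π τ_allow (1−k⁴)] = 16×3.4300×10^7/(π×24.85×0.9375) = 7.499×10^6 mm³.
d_o = 195.7 mm.

d_o = 196 mm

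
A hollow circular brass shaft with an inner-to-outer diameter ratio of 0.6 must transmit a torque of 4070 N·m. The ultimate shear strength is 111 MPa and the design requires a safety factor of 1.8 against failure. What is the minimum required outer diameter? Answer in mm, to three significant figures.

d_o = 72.8 mm

τ_allow = 111/1.8 = 61.67 MPa.
For a hollow shaft τ = 16T/[πd_o³(1−k⁴)] with k = 0.6, so 1−k⁴ = 0.8704.
d_o³ = 16T/[π τ_allow (1−k⁴)] = 16×4070000/(π×61.67×0.8704) = 386200 mm³.
d_o = 72.82 mm.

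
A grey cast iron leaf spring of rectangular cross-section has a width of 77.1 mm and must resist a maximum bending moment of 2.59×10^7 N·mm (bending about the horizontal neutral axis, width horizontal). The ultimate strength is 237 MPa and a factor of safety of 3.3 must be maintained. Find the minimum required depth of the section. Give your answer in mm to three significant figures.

h = 168 mm

σ_allow = 237/3.3 = 71.82 MPa.
For a rectangular section σ = 6M/(bh²), so h² = 6M/(b σ_allow) = 6×2.5900×10^7/(77.1×71.82) = 28060 mm².
h = 167.5 mm.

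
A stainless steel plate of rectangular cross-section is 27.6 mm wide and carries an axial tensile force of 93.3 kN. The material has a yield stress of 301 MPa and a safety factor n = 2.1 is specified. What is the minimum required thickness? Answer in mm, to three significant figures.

σ_allow = 301/2.1 = 143.3 MPa.
Required area A = F/σ_allow = 93300/143.3 = 650.9 mm².
t = A/w = 650.9/27.6 = 23.58 mm.

t = 23.6 mm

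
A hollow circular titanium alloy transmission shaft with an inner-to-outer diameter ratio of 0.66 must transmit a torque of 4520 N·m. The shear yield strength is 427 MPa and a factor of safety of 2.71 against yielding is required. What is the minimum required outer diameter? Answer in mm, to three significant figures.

τ_allow = 427/2.71 = 157.6 MPa.
For a hollow shaft τ = 16T/[πd_o³(1−k⁴)] with k = 0.66, so 1−k⁴ = 0.8103.
d_o³ = 16T/[π τ_allow (1−k⁴)] = 16×4520000/(π×157.6×0.8103) = 180300 mm³.
d_o = 56.49 mm.

d_o = 56.5 mm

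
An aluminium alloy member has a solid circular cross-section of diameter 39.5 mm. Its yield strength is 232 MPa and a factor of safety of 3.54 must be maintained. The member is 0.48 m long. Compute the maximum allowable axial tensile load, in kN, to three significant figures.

σ_allow = 232/3.54 = 65.54 MPa.
A = πd²/4 = π×39.5²/4 = 1225 mm².
F_allow = σ_allow × A = 65.54×1225 = 80310 N.

F_allow = 80.3 kN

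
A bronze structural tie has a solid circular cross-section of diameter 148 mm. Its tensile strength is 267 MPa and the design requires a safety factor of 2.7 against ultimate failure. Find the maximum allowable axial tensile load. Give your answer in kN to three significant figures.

σ_allow = 267/2.7 = 98.89 MPa.
A = πd²/4 = π×148²/4 = 17200 mm².
F_allow = σ_allow × A = 98.89×17200 = 1.701×10^6 N.

F_allow = 1700 kN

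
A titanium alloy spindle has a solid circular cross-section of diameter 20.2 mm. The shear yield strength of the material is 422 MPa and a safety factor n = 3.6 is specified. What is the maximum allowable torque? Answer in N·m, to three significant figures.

τ_allow = 422/3.6 = 117.2 MPa.
For a solid shaft T_allow = τ_allow·πd³/16; πd³/16 = π×20.2³/16 = 1618 mm³.
T_allow = 117.2×1618 = 189700 N·mm = 189.7 N·m.

T_allow = 190 N·m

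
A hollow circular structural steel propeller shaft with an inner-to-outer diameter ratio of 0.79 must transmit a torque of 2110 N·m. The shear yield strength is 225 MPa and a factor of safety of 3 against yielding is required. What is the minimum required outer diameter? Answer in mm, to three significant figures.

τ_allow = 225/3 = 75.00 MPa.
For a hollow shaft τ = 16T/[πd_o³(1−k⁴)] with k = 0.79, so 1−k⁴ = 0.6105.
d_o³ = 16T/[π τ_allow (1−k⁴)] = 16×2110000/(π×75.00×0.6105) = 234700 mm³.
d_o = 61.68 mm.

d_o = 61.7 mm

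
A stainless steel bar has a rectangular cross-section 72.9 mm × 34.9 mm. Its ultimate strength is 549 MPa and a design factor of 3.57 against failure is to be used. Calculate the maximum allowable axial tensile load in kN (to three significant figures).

σ_allow = 549/3.57 = 153.8 MPa.
A = 72.9×34.9 = 2544 mm².
F_allow = σ_allow × A = 153.8×2544 = 391300 N.

F_allow = 391 kN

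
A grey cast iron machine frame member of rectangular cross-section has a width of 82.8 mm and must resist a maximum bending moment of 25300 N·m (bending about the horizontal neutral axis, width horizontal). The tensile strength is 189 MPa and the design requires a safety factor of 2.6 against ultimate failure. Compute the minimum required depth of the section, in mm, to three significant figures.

σ_allow = 189/2.6 = 72.69 MPa.
For a rectangular section σ = 6M/(bh²), so h² = 6M/(b σ_allow) = 6×2.5300×10^7/(82.8×72.69) = 25220 mm².
h = 158.8 mm.

h = 159 mm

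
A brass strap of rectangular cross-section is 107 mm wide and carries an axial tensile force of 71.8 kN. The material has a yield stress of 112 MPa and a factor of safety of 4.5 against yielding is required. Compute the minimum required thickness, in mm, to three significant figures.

σ_allow = 112/4.5 = 24.89 MPa.
Required area A = F/σ_allow = 71800/24.89 = 2885 mm².
t = A/w = 2885/107 = 26.96 mm.

t = 27.0 mm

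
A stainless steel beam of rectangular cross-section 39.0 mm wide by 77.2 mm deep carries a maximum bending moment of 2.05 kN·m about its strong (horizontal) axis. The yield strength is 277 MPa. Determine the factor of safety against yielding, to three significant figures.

n = 5.23

Section modulus S = bh²/6 = 39.0×77.2²/6 = 38740 mm³.
σ = M/S = 2050000/38740 = 52.92 MPa.
n = 277/52.92 = 5.234.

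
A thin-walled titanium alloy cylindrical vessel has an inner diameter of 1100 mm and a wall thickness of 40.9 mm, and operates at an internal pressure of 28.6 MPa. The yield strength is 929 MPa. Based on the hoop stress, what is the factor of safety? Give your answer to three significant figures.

n = 2.42

σ_h = pD/(2t) = 28.6×1100/(2×40.9) = 384.6 MPa.
n = 929/384.6 = 2.416.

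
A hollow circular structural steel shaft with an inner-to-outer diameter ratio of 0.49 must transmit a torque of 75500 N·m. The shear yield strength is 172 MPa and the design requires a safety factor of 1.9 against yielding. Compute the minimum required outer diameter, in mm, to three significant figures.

τ_allow = 172/1.9 = 90.53 MPa.
For a hollow shaft τ = 16T/[πd_o³(1−k⁴)] with k = 0.49, so 1−k⁴ = 0.9424.
d_o³ = 16T/[π τ_allow (1−k⁴)] = 16×7.5500×10^7/(π×90.53×0.9424) = 4.507×10^6 mm³.
d_o = 165.2 mm.

d_o = 165 mm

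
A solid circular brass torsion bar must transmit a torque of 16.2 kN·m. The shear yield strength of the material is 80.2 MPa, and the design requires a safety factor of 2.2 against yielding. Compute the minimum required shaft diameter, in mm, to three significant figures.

Allowable shear stress τ_allow = 80.2/2.2 = 36.45 MPa.
For a solid shaft τ = 16T/(πd³), so d³ = 16T/(π τ_allow) = 16×1.6200×10^7/(π×36.45) = 2.263×10^6 mm³.
d = (2.263×10^6)^(1/3) = 131.3 mm.

d = 131 mm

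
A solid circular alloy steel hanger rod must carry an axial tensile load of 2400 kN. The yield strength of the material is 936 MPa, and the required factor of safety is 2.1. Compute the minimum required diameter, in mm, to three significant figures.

d = 82.8 mm

Allowable stress σ_allow = 936/2.1 = 445.7 MPa.
Required area A = F/σ_allow = 2400000/445.7 = 5385 mm².
A = πd²/4 → d = √(4A/π) = 82.80 mm.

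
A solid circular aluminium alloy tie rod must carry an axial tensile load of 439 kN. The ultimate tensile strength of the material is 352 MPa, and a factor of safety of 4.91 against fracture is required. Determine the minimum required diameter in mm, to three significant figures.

d = 88.3 mm

Allowable stress σ_allow = 352/4.91 = 71.69 MPa.
Required area A = F/σ_allow = 439000/71.69 = 6124 mm².
A = πd²/4 → d = √(4A/π) = 88.30 mm.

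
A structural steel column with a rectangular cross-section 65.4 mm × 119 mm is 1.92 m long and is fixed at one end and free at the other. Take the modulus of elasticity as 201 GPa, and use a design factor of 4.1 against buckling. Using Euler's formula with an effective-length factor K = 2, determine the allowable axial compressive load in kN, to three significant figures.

P_allow = 91.0 kN

Buckling occurs about the weak axis: I_min = h·b³/12 = 119×65.4³/12 = 2.774×10^6 mm⁴ (b = 65.4 mm is the smaller dimension).
Effective length L_e = KL = 2×1.92 m = 3840 mm.
Euler critical load P_cr = π²EI/L_e² = π²×201000×2.774×10^6/3840² = 373200 N.
P_allow = P_cr/n = 373200/4.1 = 91020 N.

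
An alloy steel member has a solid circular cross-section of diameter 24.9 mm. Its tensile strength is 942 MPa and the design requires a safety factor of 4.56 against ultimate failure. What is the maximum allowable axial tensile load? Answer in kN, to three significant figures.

F_allow = 101 kN

σ_allow = 942/4.56 = 206.6 MPa.
A = πd²/4 = π×24.9²/4 = 487.0 mm².
F_allow = σ_allow × A = 206.6×487.0 = 100600 N.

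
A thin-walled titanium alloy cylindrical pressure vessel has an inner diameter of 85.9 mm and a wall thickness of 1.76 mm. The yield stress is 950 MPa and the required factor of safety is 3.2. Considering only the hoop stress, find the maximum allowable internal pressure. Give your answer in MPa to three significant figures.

p_allow = 12.2 MPa

σ_allow = 950/3.2 = 296.9 MPa.
σ_h = pD/(2t) → p_allow = 2σ_allow t/D = 2×296.9×1.76/85.9 = 12.17 MPa.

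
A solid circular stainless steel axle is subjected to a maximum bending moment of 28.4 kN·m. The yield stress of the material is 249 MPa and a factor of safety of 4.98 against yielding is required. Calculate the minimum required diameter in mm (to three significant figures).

d = 180 mm

σ_allow = 249/4.98 = 50.00 MPa.
For a solid circular section σ = 32M/(πd³), so d³ = 32M/(π σ_allow) = 32×2.8400×10^7/(π×50.00) = 5.786×10^6 mm³.
d = 179.5 mm.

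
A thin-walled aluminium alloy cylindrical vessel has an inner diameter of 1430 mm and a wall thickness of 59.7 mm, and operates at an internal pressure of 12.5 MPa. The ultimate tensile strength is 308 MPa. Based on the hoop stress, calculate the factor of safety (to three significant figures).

σ_h = pD/(2t) = 12.5×1430/(2×59.7) = 149.7 MPa.
n = 308/149.7 = 2.057.

n = 2.06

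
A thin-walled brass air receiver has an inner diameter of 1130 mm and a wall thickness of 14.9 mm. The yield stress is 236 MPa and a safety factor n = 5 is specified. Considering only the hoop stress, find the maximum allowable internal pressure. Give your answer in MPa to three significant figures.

σ_allow = 236/5 = 47.20 MPa.
σ_h = pD/(2t) → p_allow = 2σ_allow t/D = 2×47.20×14.9/1130 = 1.245 MPa.

p_allow = 1.24 MPa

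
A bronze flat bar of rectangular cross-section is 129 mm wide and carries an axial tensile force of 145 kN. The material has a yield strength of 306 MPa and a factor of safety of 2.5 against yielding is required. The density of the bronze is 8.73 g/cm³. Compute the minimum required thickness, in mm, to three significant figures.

t = 9.18 mm

σ_allow = 306/2.5 = 122.4 MPa.
Required area A = F/σ_allow = 145000/122.4 = 1185 mm².
t = A/w = 1185/129 = 9.183 mm.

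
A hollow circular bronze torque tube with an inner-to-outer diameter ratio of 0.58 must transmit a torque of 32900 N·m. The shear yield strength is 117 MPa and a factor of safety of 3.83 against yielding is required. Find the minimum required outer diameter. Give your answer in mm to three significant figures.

τ_allow = 117/3.83 = 30.55 MPa.
For a hollow shaft τ = 16T/[πd_o³(1−k⁴)] with k = 0.58, so 1−k⁴ = 0.8868.
d_o³ = 16T/[π τ_allow (1−k⁴)] = 16×3.2900×10^7/(π×30.55×0.8868) = 6.185×10^6 mm³.
d_o = 183.6 mm.

d_o = 184 mm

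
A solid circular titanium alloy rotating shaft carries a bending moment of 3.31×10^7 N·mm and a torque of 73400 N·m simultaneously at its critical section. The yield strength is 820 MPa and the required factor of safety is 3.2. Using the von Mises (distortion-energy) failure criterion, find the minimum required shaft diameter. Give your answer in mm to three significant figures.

d = 142 mm

σ_allow = σ_y/n = 820/3.2 = 256.2 MPa.
For a solid shaft σ_b = 32M/(πd³) and τ = 16T/(πd³), so the von Mises stress is σ' = (16/πd³)·√(4M²+3T²).
√(4M²+3T²) = √(4×(3.310×10^7)² + 3×(7.340×10^7)²) = 1.433×10^8 N·mm.
d³ = 16×1.433×10^8/(π×256.2) = 2.849×10^6 mm³.
d = 141.8 mm.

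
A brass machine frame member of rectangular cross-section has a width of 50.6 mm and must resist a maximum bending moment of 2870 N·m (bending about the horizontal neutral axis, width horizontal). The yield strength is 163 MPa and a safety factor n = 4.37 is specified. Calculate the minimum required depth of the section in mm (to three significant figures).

σ_allow = 163/4.37 = 37.30 MPa.
For a rectangular section σ = 6M/(bh²), so h² = 6M/(b σ_allow) = 6×2870000/(50.6×37.30) = 9124 mm².
h = 95.52 mm.

h = 95.5 mm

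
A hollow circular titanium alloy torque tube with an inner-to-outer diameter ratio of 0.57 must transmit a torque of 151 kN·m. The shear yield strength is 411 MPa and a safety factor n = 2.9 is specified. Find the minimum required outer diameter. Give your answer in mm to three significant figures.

d_o = 182 mm

τ_allow = 411/2.9 = 141.7 MPa.
For a hollow shaft τ = 16T/[πd_o³(1−k⁴)] with k = 0.57, so 1−k⁴ = 0.8944.
d_o³ = 16T/[π τ_allow (1−k⁴)] = 16×1.5100×10^8/(π×141.7×0.8944) = 6.067×10^6 mm³.
d_o = 182.4 mm.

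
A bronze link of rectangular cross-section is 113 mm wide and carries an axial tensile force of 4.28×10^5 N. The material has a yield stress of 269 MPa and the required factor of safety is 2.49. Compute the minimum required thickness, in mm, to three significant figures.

σ_allow = 269/2.49 = 108.0 MPa.
Required area A = F/σ_allow = 428000/108.0 = 3962 mm².
t = A/w = 3962/113 = 35.06 mm.

t = 35.1 mm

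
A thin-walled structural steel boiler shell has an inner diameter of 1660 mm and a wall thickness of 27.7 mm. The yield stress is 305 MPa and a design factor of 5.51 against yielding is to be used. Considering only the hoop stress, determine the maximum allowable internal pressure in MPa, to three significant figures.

p_allow = 1.85 MPa

σ_allow = 305/5.51 = 55.35 MPa.
σ_h = pD/(2t) → p_allow = 2σ_allow t/D = 2×55.35×27.7/1660 = 1.847 MPa.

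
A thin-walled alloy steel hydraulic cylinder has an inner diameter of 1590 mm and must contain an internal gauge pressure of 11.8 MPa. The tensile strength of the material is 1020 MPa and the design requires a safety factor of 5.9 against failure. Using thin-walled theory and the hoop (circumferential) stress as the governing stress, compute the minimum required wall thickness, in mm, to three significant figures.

t = 54.3 mm

σ_allow = 1020/5.9 = 172.9 MPa.
Hoop stress σ_h = pD/(2t), so t = pD/(2σ_allow) = 11.8×1590/(2×172.9) = 54.26 mm.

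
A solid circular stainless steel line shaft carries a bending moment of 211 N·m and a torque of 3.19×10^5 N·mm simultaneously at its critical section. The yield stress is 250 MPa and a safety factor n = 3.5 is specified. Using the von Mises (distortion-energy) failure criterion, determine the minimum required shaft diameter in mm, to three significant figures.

d = 36.7 mm

σ_allow = σ_y/n = 250/3.5 = 71.43 MPa.
For a solid shaft σ_b = 32M/(πd³) and τ = 16T/(πd³), so the von Mises stress is σ' = (16/πd³)·√(4M²+3T²).
√(4M²+3T²) = √(4×(211000)² + 3×(319000)²) = 695200 N·mm.
d³ = 16×695200/(π×71.43) = 49570 mm³.
d = 36.73 mm.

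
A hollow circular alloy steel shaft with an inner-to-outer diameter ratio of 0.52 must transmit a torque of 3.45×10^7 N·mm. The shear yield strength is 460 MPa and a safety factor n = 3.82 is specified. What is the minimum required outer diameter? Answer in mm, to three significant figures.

τ_allow = 460/3.82 = 120.4 MPa.
For a hollow shaft τ = 16T/[πd_o³(1−k⁴)] with k = 0.52, so 1−k⁴ = 0.9269.
d_o³ = 16T/[π τ_allow (1−k⁴)] = 16×3.4500×10^7/(π×120.4×0.9269) = 1.574×10^6 mm³.
d_o = 116.3 mm.

d_o = 116 mm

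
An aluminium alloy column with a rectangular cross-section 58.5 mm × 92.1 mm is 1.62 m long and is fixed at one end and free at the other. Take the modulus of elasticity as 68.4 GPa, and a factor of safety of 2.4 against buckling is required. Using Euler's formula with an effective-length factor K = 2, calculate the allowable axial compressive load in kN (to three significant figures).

P_allow = 41.2 kN

Buckling occurs about the weak axis: I_min = h·b³/12 = 92.1×58.5³/12 = 1.537×10^6 mm⁴ (b = 58.5 mm is the smaller dimension).
Effective length L_e = KL = 2×1.62 m = 3240 mm.
Euler critical load P_cr = π²EI/L_e² = π²×68400×1.537×10^6/3240² = 98810 N.
P_allow = P_cr/n = 98810/2.4 = 41170 N.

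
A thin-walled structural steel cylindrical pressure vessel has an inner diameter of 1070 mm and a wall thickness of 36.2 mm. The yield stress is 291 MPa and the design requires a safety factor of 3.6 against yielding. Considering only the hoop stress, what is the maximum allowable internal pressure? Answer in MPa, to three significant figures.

σ_allow = 291/3.6 = 80.83 MPa.
σ_h = pD/(2t) → p_allow = 2σ_allow t/D = 2×80.83×36.2/1070 = 5.469 MPa.

p_allow = 5.47 MPa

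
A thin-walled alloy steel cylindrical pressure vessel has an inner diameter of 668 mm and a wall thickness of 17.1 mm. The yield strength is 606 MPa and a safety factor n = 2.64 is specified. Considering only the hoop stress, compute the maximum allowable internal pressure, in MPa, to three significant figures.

p_allow = 11.8 MPa

σ_allow = 606/2.64 = 229.5 MPa.
σ_h = pD/(2t) → p_allow = 2σ_allow t/D = 2×229.5×17.1/668 = 11.75 MPa.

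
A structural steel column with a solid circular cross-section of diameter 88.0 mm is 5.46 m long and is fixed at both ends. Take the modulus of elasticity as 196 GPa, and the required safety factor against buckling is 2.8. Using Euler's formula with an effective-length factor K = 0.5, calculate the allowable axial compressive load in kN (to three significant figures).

P_allow = 273 kN

I = πd⁴/64 = π×88.0⁴/64 = 2.944×10^6 mm⁴.
Effective length L_e = KL = 0.5×5.46 m = 2730 mm.
Euler critical load P_cr = π²EI/L_e² = π²×196000×2.944×10^6/2730² = 764100 N.
P_allow = P_cr/n = 764100/2.8 = 272900 N.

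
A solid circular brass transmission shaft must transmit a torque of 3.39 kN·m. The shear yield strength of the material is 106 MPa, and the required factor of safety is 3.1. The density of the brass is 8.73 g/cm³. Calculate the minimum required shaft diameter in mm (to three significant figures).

d = 79.6 mm

Allowable shear stress τ_allow = 106/3.1 = 34.19 MPa.
For a solid shaft τ = 16T/(πd³), so d³ = 16T/(π τ_allow) = 16×3390000/(π×34.19) = 504900 mm³.
d = (504900)^(1/3) = 79.63 mm.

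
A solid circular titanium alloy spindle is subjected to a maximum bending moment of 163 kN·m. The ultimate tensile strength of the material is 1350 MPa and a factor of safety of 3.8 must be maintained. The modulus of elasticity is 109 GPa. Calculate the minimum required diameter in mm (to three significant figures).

σ_allow = 1350/3.8 = 355.3 MPa.
For a solid circular section σ = 32M/(πd³), so d³ = 32M/(π σ_allow) = 32×1.6300×10^8/(π×355.3) = 4.673×10^6 mm³.
d = 167.2 mm.

d = 167 mm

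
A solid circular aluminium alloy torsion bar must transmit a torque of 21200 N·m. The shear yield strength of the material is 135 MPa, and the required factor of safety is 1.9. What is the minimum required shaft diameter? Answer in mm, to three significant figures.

d = 115 mm

Allowable shear stress τ_allow = 135/1.9 = 71.05 MPa.
For a solid shaft τ = 16T/(πd³), so d³ = 16T/(π τ_allow) = 16×2.1200×10^7/(π×71.05) = 1.520×10^6 mm³.
d = (1.520×10^6)^(1/3) = 115.0 mm.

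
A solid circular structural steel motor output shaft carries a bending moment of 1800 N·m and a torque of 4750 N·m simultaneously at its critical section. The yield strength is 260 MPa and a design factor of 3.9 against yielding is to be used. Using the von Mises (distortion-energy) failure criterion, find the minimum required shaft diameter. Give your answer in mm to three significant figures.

σ_allow = σ_y/n = 260/3.9 = 66.67 MPa.
For a solid shaft σ_b = 32M/(πd³) and τ = 16T/(πd³), so the von Mises stress is σ' = (16/πd³)·√(4M²+3T²).
√(4M²+3T²) = √(4×(1.800×10^6)² + 3×(4.750×10^6)²) = 8.980×10^6 N·mm.
d³ = 16×8.980×10^6/(π×66.67) = 686100 mm³.
d = 88.20 mm.

d = 88.2 mm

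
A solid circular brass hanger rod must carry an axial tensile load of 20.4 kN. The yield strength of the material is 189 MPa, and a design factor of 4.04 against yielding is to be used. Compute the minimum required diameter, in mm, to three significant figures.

d = 23.6 mm

Allowable stress σ_allow = 189/4.04 = 46.78 MPa.
Required area A = F/σ_allow = 20400/46.78 = 436.1 mm².
A = πd²/4 → d = √(4A/π) = 23.56 mm.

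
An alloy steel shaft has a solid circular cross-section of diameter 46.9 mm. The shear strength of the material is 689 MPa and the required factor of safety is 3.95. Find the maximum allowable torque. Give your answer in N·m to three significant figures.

T_allow = 3530 N·m

τ_allow = 689/3.95 = 174.4 MPa.
For a solid shaft T_allow = τ_allow·πd³/16; πd³/16 = π×46.9³/16 = 20260 mm³.
T_allow = 174.4×20260 = 3.533×10^6 N·mm = 3533 N·m.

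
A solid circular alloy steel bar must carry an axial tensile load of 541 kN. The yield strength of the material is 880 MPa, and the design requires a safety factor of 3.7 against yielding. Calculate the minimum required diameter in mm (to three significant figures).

Allowable stress σ_allow = 880/3.7 = 237.8 MPa.
Required area A = F/σ_allow = 541000/237.8 = 2275 mm².
A = πd²/4 → d = √(4A/π) = 53.82 mm.

d = 53.8 mm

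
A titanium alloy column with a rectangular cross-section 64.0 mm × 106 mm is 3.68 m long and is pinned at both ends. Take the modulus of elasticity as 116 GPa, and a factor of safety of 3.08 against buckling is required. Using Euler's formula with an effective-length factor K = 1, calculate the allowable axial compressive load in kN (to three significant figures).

Buckling occurs about the weak axis: I_min = h·b³/12 = 106×64.0³/12 = 2.316×10^6 mm⁴ (b = 64.0 mm is the smaller dimension).
Effective length L_e = KL = 1×3.68 m = 3680 mm.
Euler critical load P_cr = π²EI/L_e² = π²×116000×2.316×10^6/3680² = 195800 N.
P_allow = P_cr/n = 195800/3.08 = 63560 N.

P_allow = 63.6 kN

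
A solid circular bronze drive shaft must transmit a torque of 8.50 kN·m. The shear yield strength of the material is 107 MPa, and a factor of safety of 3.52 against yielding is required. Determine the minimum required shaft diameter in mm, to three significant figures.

d = 113 mm

Allowable shear stress τ_allow = 107/3.52 = 30.40 MPa.
For a solid shaft τ = 16T/(πd³), so d³ = 16T/(π τ_allow) = 16×8500000/(π×30.40) = 1.424×10^6 mm³.
d = (1.424×10^6)^(1/3) = 112.5 mm.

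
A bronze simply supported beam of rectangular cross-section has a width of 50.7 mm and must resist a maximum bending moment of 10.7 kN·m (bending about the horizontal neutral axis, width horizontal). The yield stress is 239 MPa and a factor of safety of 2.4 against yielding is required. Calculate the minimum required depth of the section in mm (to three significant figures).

h = 113 mm

σ_allow = 239/2.4 = 99.58 MPa.
For a rectangular section σ = 6M/(bh²), so h² = 6M/(b σ_allow) = 6×1.0700×10^7/(50.7×99.58) = 12720 mm².
h = 112.8 mm.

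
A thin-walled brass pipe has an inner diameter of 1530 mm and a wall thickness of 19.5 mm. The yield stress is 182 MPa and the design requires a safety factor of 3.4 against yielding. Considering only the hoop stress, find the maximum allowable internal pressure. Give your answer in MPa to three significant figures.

p_allow = 1.36 MPa

σ_allow = 182/3.4 = 53.53 MPa.
σ_h = pD/(2t) → p_allow = 2σ_allow t/D = 2×53.53×19.5/1530 = 1.364 MPa.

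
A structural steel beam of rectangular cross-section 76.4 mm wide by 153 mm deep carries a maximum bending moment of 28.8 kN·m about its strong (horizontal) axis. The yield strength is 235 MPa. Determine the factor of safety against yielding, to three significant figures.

Section modulus S = bh²/6 = 76.4×153²/6 = 298100 mm³.
σ = M/S = 2.8800×10^7/298100 = 96.62 MPa.
n = 235/96.62 = 2.432.

n = 2.43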